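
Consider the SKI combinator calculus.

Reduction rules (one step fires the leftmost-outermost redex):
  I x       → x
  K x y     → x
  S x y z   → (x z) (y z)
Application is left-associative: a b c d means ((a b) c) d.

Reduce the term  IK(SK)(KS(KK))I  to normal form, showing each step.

  start: IK(SK)(KS(KK))I
  step 1: K(SK)(KS(KK))I
  step 2: SKI

Answer: normal form = SKI  (in 2 steps)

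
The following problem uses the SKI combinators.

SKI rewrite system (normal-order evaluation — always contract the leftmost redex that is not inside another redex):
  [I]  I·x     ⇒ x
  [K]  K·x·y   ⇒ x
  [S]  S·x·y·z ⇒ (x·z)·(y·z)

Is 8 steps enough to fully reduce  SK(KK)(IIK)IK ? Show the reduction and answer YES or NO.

  start: SK(KK)(IIK)IK
  [1] K(IIK)(KK(IIK))IK
  [2] IIKIK
  [3] IKIK
  [4] KIK
  [5] I

Answer: YES — reaches normal form I in 5 ≤ 8 steps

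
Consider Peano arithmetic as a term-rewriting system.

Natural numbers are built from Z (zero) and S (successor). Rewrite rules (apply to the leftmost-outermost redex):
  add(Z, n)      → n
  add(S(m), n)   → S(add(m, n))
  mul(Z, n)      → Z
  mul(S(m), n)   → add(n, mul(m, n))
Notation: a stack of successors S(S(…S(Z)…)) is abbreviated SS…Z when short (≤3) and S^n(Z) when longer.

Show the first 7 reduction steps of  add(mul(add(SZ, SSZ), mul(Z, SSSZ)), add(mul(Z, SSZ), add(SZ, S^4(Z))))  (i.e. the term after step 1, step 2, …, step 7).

  start: add(mul(add(SZ, SSZ), mul(Z, SSSZ)), add(mul(Z, SSZ), add(SZ, S^4(Z))))
  step 1: add(mul(S(add(Z, SSZ)), mul(Z, SSSZ)), add(mul(Z, SSZ), add(SZ, S^4(Z))))
  step 2: add(add(mul(Z, SSSZ), mul(add(Z, SSZ), mul(Z, SSSZ))), add(mul(Z, SSZ), add(SZ, S^4(Z))))
  step 3: add(add(Z, mul(add(Z, SSZ), mul(Z, SSSZ))), add(mul(Z, SSZ), add(SZ, S^4(Z))))
  step 4: add(mul(add(Z, SSZ), mul(Z, SSSZ)), add(mul(Z, SSZ), add(SZ, S^4(Z))))
  step 5: add(mul(SSZ, mul(Z, SSSZ)), add(mul(Z, SSZ), add(SZ, S^4(Z))))
  step 6: add(add(mul(Z, SSSZ), mul(SZ, mul(Z, SSSZ))), add(mul(Z, SSZ), add(SZ, S^4(Z))))
  step 7: add(add(Z, mul(SZ, mul(Z, SSSZ))), add(mul(Z, SSZ), add(SZ, S^4(Z))))

Answer: after 7 steps: add(add(Z, mul(SZ, mul(Z, SSSZ))), add(mul(Z, SSZ), add(SZ, S^4(Z))))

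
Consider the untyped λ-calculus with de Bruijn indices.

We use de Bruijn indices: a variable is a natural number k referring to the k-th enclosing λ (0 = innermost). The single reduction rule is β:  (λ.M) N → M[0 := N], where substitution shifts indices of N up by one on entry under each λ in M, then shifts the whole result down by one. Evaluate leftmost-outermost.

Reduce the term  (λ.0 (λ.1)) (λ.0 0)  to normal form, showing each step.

  start: (λ.0 (λ.1)) (λ.0 0)
  step 1: (λ.0 0) (λ.λ.0 0)
  step 2: (λ.λ.0 0) (λ.λ.0 0)
  step 3: λ.0 0

Answer: normal form = λ.0 0  (in 3 steps)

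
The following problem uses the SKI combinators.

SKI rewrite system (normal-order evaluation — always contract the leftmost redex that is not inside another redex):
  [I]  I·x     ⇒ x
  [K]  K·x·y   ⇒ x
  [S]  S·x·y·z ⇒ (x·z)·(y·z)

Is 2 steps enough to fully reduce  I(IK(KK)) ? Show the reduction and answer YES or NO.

  start: I(IK(KK))
  →1  IK(KK)
  →2  K(KK)

Answer: YES — reaches normal form K(KK) in 2 ≤ 2 steps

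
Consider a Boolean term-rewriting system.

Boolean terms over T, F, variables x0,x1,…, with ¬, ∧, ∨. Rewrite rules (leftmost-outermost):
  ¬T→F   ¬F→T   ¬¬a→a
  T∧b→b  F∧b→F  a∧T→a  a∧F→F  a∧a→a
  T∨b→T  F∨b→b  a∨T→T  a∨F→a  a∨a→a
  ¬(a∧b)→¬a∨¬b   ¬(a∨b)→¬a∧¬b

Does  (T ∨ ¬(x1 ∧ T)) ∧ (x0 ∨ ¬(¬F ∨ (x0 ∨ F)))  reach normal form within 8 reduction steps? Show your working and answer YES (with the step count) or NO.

  start: (T ∨ ¬(x1 ∧ T)) ∧ (x0 ∨ ¬(¬F ∨ (x0 ∨ F)))
  step 1: T ∧ (x0 ∨ ¬(¬F ∨ (x0 ∨ F)))
  step 2: x0 ∨ ¬(¬F ∨ (x0 ∨ F))
  step 3: x0 ∨ (¬¬F ∧ ¬(x0 ∨ F))
  step 4: x0 ∨ (F ∧ ¬(x0 ∨ F))
  step 5: x0 ∨ F
  step 6: x0

Answer: YES — reaches normal form x0 in 6 ≤ 8 steps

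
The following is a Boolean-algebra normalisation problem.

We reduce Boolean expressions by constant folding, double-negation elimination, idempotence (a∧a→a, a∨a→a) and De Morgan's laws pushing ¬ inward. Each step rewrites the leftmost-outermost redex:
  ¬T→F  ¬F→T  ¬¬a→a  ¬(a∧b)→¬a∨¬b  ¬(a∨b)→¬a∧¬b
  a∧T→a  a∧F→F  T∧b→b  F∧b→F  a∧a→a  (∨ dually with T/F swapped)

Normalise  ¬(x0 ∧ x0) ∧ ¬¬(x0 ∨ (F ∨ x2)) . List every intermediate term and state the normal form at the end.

  start: ¬(x0 ∧ x0) ∧ ¬¬(x0 ∨ (F ∨ x2))
  step 1: (¬x0 ∨ ¬x0) ∧ ¬¬(x0 ∨ (F ∨ x2))
  step 2: ¬x0 ∧ ¬¬(x0 ∨ (F ∨ x2))
  step 3: ¬x0 ∧ (x0 ∨ (F ∨ x2))
  step 4: ¬x0 ∧ (x0 ∨ x2)

Answer: normal form = ¬x0 ∧ (x0 ∨ x2)  (in 4 steps)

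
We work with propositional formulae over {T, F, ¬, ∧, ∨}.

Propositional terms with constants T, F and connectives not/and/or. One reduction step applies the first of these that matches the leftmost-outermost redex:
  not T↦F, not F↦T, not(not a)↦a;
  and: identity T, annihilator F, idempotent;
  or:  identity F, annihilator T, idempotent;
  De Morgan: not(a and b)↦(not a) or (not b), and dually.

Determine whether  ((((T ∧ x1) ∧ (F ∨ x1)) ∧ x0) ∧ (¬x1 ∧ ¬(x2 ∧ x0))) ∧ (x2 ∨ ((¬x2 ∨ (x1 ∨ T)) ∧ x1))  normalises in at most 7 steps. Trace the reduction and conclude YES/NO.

  start: ((((T ∧ x1) ∧ (F ∨ x1)) ∧ x0) ∧ (¬x1 ∧ ¬(x2 ∧ x0))) ∧ (x2 ∨ ((¬x2 ∨ (x1 ∨ T)) ∧ x1))
  step 1: (((x1 ∧ (F ∨ x1)) ∧ x0) ∧ (¬x1 ∧ ¬(x2 ∧ x0))) ∧ (x2 ∨ ((¬x2 ∨ (x1 ∨ T)) ∧ x1))
  step 2: (((x1 ∧ x1) ∧ x0) ∧ (¬x1 ∧ ¬(x2 ∧ x0))) ∧ (x2 ∨ ((¬x2 ∨ (x1 ∨ T)) ∧ x1))
  step 3: ((x1 ∧ x0) ∧ (¬x1 ∧ ¬(x2 ∧ x0))) ∧ (x2 ∨ ((¬x2 ∨ (x1 ∨ T)) ∧ x1))
  step 4: ((x1 ∧ x0) ∧ (¬x1 ∧ (¬x2 ∨ ¬x0))) ∧ (x2 ∨ ((¬x2 ∨ (x1 ∨ T)) ∧ x1))
  step 5: ((x1 ∧ x0) ∧ (¬x1 ∧ (¬x2 ∨ ¬x0))) ∧ (x2 ∨ ((¬x2 ∨ T) ∧ x1))
  step 6: ((x1 ∧ x0) ∧ (¬x1 ∧ (¬x2 ∨ ¬x0))) ∧ (x2 ∨ (T ∧ x1))
  step 7: ((x1 ∧ x0) ∧ (¬x1 ∧ (¬x2 ∨ ¬x0))) ∧ (x2 ∨ x1)

Answer: YES — reaches normal form ((x1 ∧ x0) ∧ (¬x1 ∧ (¬x2 ∨ ¬x0))) ∧ (x2 ∨ x1) in 7 ≤ 7 steps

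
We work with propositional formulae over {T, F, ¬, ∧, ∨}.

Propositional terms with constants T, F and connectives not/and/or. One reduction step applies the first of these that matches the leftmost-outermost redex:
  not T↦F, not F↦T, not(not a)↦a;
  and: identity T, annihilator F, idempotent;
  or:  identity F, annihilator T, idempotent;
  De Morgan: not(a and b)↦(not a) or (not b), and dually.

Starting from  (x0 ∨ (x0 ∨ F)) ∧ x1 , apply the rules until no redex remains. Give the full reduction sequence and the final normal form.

Answer: normal form = x0 ∧ x1  (in 2 steps)

Working:
  start: (x0 ∨ (x0 ∨ F)) ∧ x1
  →1  (x0 ∨ x0) ∧ x1
  →2  x0 ∧ x1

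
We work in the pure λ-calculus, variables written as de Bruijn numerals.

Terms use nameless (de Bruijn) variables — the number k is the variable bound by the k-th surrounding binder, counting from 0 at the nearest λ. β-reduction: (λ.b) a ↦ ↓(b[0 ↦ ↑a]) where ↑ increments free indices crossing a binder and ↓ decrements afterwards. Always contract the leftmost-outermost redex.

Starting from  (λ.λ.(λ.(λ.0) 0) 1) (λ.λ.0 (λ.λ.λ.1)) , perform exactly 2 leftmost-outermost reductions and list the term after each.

  start: (λ.λ.(λ.(λ.0) 0) 1) (λ.λ.0 (λ.λ.λ.1))
  step 1: λ.(λ.(λ.0) 0) (λ.λ.0 (λ.λ.λ.1))
  step 2: λ.(λ.0) (λ.λ.0 (λ.λ.λ.1))

Answer: after 2 steps: λ.(λ.0) (λ.λ.0 (λ.λ.λ.1))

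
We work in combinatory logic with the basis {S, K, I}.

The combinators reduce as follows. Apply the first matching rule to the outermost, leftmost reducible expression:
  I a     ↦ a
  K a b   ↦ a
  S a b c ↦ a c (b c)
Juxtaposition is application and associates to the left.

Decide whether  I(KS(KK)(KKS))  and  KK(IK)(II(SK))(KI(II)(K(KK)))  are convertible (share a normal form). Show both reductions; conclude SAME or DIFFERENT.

Term A:
  start: I(KS(KK)(KKS))
  [1] KS(KK)(KKS)
  [2] S(KKS)
  [3] SK

Term B:
  start: KK(IK)(II(SK))(KI(II)(K(KK)))
  [1] K(II(SK))(KI(II)(K(KK)))
  [2] II(SK)
  [3] I(SK)
  [4] SK

Answer: SAME — A ⇓ SK, B ⇓ SK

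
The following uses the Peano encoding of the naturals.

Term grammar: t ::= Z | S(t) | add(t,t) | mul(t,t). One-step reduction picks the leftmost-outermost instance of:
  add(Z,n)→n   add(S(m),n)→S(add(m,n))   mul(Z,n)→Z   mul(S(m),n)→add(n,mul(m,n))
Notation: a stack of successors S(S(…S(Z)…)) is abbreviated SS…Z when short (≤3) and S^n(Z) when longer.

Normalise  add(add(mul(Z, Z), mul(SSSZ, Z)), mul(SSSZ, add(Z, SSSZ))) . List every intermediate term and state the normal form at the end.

  start: add(add(mul(Z, Z), mul(SSSZ, Z)), mul(SSSZ, add(Z, SSSZ)))
  [1] add(add(Z, mul(SSSZ, Z)), mul(SSSZ, add(Z, SSSZ)))
  [2] add(mul(SSSZ, Z), mul(SSSZ, add(Z, SSSZ)))
  [3] add(add(Z, mul(SSZ, Z)), mul(SSSZ, add(Z, SSSZ)))
  [4] add(mul(SSZ, Z), mul(SSSZ, add(Z, SSSZ)))
  [5] add(add(Z, mul(SZ, Z)), mul(SSSZ, add(Z, SSSZ)))
  [6] add(mul(SZ, Z), mul(SSSZ, add(Z, SSSZ)))
  [7] add(add(Z, mul(Z, Z)), mul(SSSZ, add(Z, SSSZ)))
  [8] add(mul(Z, Z), mul(SSSZ, add(Z, SSSZ)))
  [9] add(Z, mul(SSSZ, add(Z, SSSZ)))
  [10] mul(SSSZ, add(Z, SSSZ))
  [11] add(add(Z, SSSZ), mul(SSZ, add(Z, SSSZ)))
  [12] add(SSSZ, mul(SSZ, add(Z, SSSZ)))
  [13] S(add(SSZ, mul(SSZ, add(Z, SSSZ))))
  [14] S(S(add(SZ, mul(SSZ, add(Z, SSSZ)))))
  [15] S(S(S(add(Z, mul(SSZ, add(Z, SSSZ))))))
  [16] S(S(S(mul(SSZ, add(Z, SSSZ)))))
  [17] S(S(S(add(add(Z, SSSZ), mul(SZ, add(Z, SSSZ))))))
  [18] S(S(S(add(SSSZ, mul(SZ, add(Z, SSSZ))))))
  [19] S(S(S(S(add(SSZ, mul(SZ, add(Z, SSSZ)))))))
  [20] S(S(S(S(S(add(SZ, mul(SZ, add(Z, SSSZ))))))))
  [21] S(S(S(S(S(S(add(Z, mul(SZ, add(Z, SSSZ)))))))))
  [22] S(S(S(S(S(S(mul(SZ, add(Z, SSSZ))))))))
  [23] S(S(S(S(S(S(add(add(Z, SSSZ), mul(Z, add(Z, SSSZ)))))))))
  [24] S(S(S(S(S(S(add(SSSZ, mul(Z, add(Z, SSSZ)))))))))
  [25] S(S(S(S(S(S(S(add(SSZ, mul(Z, add(Z, SSSZ))))))))))
  [26] S(S(S(S(S(S(S(S(add(SZ, mul(Z, add(Z, SSSZ)))))))))))
  [27] S(S(S(S(S(S(S(S(S(add(Z, mul(Z, add(Z, SSSZ))))))))))))
  [28] S(S(S(S(S(S(S(S(S(mul(Z, add(Z, SSSZ)))))))))))
  [29] S^9(Z)

Answer: normal form = S^9(Z)  (in 29 steps)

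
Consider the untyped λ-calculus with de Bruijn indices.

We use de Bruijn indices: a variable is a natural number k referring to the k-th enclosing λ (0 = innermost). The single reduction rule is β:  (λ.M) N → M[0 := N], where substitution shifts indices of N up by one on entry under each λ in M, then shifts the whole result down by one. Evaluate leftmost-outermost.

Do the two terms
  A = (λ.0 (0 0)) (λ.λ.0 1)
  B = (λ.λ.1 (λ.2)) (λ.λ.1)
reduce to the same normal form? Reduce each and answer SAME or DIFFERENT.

Answer: DIFFERENT — A ⇓ λ.0 (λ.0 (λ.λ.0 1)), B ⇓ λ.λ.λ.λ.λ.1

Derivation:
Term A:
  start: (λ.0 (0 0)) (λ.λ.0 1)
  step 1: (λ.λ.0 1) ((λ.λ.0 1) (λ.λ.0 1))
  step 2: λ.0 ((λ.λ.0 1) (λ.λ.0 1))
  step 3: λ.0 (λ.0 (λ.λ.0 1))

Term B:
  start: (λ.λ.1 (λ.2)) (λ.λ.1)
  step 1: λ.(λ.λ.1) (λ.λ.λ.1)
  step 2: λ.λ.λ.λ.λ.1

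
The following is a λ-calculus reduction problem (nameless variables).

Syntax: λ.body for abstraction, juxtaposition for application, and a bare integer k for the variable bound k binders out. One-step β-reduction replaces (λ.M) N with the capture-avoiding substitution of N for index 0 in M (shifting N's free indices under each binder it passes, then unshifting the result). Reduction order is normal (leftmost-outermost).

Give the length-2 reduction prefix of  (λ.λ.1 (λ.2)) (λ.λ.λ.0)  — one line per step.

Answer: after 2 steps: λ.λ.λ.0

Working:
  start: (λ.λ.1 (λ.2)) (λ.λ.λ.0)
  step 1: λ.(λ.λ.λ.0) (λ.λ.λ.λ.0)
  step 2: λ.λ.λ.0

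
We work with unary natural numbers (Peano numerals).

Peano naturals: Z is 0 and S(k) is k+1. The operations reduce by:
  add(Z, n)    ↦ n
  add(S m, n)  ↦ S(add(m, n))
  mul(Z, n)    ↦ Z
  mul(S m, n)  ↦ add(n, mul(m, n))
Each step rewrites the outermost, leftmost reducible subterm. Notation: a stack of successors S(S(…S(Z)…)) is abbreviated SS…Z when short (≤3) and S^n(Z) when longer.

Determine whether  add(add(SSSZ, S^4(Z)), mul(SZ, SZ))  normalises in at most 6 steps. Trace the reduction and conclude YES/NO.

Answer: NO — after 6 steps the term is S(S(S(add(add(Z, S^4(Z)), mul(SZ, SZ))))), not yet normal

Working:
  start: add(add(SSSZ, S^4(Z)), mul(SZ, SZ))
  [1] add(S(add(SSZ, S^4(Z))), mul(SZ, SZ))
  [2] S(add(add(SSZ, S^4(Z)), mul(SZ, SZ)))
  [3] S(add(S(add(SZ, S^4(Z))), mul(SZ, SZ)))
  [4] S(S(add(add(SZ, S^4(Z)), mul(SZ, SZ))))
  [5] S(S(add(S(add(Z, S^4(Z))), mul(SZ, SZ))))
  [6] S(S(S(add(add(Z, S^4(Z)), mul(SZ, SZ)))))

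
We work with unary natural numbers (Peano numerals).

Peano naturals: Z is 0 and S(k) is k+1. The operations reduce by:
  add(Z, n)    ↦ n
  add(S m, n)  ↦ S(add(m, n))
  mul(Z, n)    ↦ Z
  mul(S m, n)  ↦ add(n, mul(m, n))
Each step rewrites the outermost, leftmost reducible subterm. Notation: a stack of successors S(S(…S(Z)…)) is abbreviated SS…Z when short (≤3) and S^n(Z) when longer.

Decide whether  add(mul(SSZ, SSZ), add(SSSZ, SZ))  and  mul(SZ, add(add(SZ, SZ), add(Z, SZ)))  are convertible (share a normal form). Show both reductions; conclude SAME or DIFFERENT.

Answer: DIFFERENT — A ⇓ S^8(Z), B ⇓ SSSZ

Working:
Term A:
  start: add(mul(SSZ, SSZ), add(SSSZ, SZ))
  step 1: add(add(SSZ, mul(SZ, SSZ)), add(SSSZ, SZ))
  step 2: add(S(add(SZ, mul(SZ, SSZ))), add(SSSZ, SZ))
  step 3: S(add(add(SZ, mul(SZ, SSZ)), add(SSSZ, SZ)))
  step 4: S(add(S(add(Z, mul(SZ, SSZ))), add(SSSZ, SZ)))
  step 5: S(S(add(add(Z, mul(SZ, SSZ)), add(SSSZ, SZ))))
  step 6: S(S(add(mul(SZ, SSZ), add(SSSZ, SZ))))
  step 7: S(S(add(add(SSZ, mul(Z, SSZ)), add(SSSZ, SZ))))
  step 8: S(S(add(S(add(SZ, mul(Z, SSZ))), add(SSSZ, SZ))))
  step 9: S(S(S(add(add(SZ, mul(Z, SSZ)), add(SSSZ, SZ)))))
  step 10: S(S(S(add(S(add(Z, mul(Z, SSZ))), add(SSSZ, SZ)))))
  step 11: S(S(S(S(add(add(Z, mul(Z, SSZ)), add(SSSZ, SZ))))))
  step 12: S(S(S(S(add(mul(Z, SSZ), add(SSSZ, SZ))))))
  step 13: S(S(S(S(add(Z, add(SSSZ, SZ))))))
  step 14: S(S(S(S(add(SSSZ, SZ)))))
  step 15: S(S(S(S(S(add(SSZ, SZ))))))
  step 16: S(S(S(S(S(S(add(SZ, SZ)))))))
  step 17: S(S(S(S(S(S(S(add(Z, SZ))))))))
  step 18: S^8(Z)

Term B:
  start: mul(SZ, add(add(SZ, SZ), add(Z, SZ)))
  step 1: add(add(add(SZ, SZ), add(Z, SZ)), mul(Z, add(add(SZ, SZ), add(Z, SZ))))
  step 2: add(add(S(add(Z, SZ)), add(Z, SZ)), mul(Z, add(add(SZ, SZ), add(Z, SZ))))
  step 3: add(S(add(add(Z, SZ), add(Z, SZ))), mul(Z, add(add(SZ, SZ), add(Z, SZ))))
  step 4: S(add(add(add(Z, SZ), add(Z, SZ)), mul(Z, add(add(SZ, SZ), add(Z, SZ)))))
  step 5: S(add(add(SZ, add(Z, SZ)), mul(Z, add(add(SZ, SZ), add(Z, SZ)))))
  step 6: S(add(S(add(Z, add(Z, SZ))), mul(Z, add(add(SZ, SZ), add(Z, SZ)))))
  step 7: S(S(add(add(Z, add(Z, SZ)), mul(Z, add(add(SZ, SZ), add(Z, SZ))))))
  step 8: S(S(add(add(Z, SZ), mul(Z, add(add(SZ, SZ), add(Z, SZ))))))
  step 9: S(S(add(SZ, mul(Z, add(add(SZ, SZ), add(Z, SZ))))))
  step 10: S(S(S(add(Z, mul(Z, add(add(SZ, SZ), add(Z, SZ)))))))
  step 11: S(S(S(mul(Z, add(add(SZ, SZ), add(Z, SZ))))))
  step 12: SSSZ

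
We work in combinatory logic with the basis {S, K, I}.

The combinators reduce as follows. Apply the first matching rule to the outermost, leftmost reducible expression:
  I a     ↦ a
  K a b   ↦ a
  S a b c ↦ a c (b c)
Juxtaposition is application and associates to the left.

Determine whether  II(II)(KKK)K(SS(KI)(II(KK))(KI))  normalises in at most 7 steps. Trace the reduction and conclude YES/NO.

  start: II(II)(KKK)K(SS(KI)(II(KK))(KI))
  [1] I(II)(KKK)K(SS(KI)(II(KK))(KI))
  [2] II(KKK)K(SS(KI)(II(KK))(KI))
  [3] I(KKK)K(SS(KI)(II(KK))(KI))
  [4] KKKK(SS(KI)(II(KK))(KI))
  [5] KK(SS(KI)(II(KK))(KI))
  [6] K

Answer: YES — reaches normal form K in 6 ≤ 7 steps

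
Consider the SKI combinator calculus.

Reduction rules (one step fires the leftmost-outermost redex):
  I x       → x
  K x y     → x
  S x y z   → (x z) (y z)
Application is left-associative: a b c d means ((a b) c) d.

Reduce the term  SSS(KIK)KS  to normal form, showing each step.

Answer: normal form = SIK  (in 6 steps)

Derivation:
  start: SSS(KIK)KS
  →1  S(KIK)(S(KIK))KS
  →2  KIKK(S(KIK)K)S
  →3  IK(S(KIK)K)S
  →4  K(S(KIK)K)S
  →5  S(KIK)K
  →6  SIK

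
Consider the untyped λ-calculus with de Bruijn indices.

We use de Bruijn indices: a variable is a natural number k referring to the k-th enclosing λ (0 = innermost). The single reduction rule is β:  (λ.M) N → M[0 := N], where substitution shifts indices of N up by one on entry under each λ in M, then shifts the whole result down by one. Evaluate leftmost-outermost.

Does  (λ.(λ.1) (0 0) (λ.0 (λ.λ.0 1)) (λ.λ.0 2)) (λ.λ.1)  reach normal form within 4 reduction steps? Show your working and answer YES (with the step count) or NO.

  start: (λ.(λ.1) (0 0) (λ.0 (λ.λ.0 1)) (λ.λ.0 2)) (λ.λ.1)
  step 1: (λ.λ.λ.1) ((λ.λ.1) (λ.λ.1)) (λ.0 (λ.λ.0 1)) (λ.λ.0 (λ.λ.1))
  step 2: (λ.λ.1) (λ.0 (λ.λ.0 1)) (λ.λ.0 (λ.λ.1))
  step 3: (λ.λ.0 (λ.λ.0 1)) (λ.λ.0 (λ.λ.1))
  step 4: λ.0 (λ.λ.0 1)

Answer: YES — reaches normal form λ.0 (λ.λ.0 1) in 4 ≤ 4 steps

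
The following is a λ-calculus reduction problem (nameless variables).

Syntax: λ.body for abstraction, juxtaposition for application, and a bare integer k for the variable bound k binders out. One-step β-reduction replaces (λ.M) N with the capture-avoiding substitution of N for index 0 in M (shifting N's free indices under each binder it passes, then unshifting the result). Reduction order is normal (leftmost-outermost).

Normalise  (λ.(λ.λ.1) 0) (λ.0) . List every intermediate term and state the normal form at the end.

Answer: normal form = λ.λ.0  (in 2 steps)

Reduction:
  start: (λ.(λ.λ.1) 0) (λ.0)
  step 1: (λ.λ.1) (λ.0)
  step 2: λ.λ.0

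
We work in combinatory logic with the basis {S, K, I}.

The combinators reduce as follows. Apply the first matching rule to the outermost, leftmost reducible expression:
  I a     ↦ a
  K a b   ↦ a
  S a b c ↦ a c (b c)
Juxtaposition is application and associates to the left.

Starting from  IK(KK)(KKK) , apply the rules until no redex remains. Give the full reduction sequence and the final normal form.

  start: IK(KK)(KKK)
  →1  K(KK)(KKK)
  →2  KK

Answer: normal form = KK  (in 2 steps)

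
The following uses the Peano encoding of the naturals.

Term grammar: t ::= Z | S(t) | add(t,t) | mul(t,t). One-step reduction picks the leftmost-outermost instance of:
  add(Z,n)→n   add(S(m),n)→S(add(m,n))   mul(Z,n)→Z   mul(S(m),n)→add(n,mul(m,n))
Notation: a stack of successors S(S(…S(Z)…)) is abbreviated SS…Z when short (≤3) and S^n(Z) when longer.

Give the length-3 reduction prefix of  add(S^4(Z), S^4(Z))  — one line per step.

Answer: after 3 steps: S(S(S(add(SZ, S^4(Z)))))

Derivation:
  start: add(S^4(Z), S^4(Z))
  →1  S(add(SSSZ, S^4(Z)))
  →2  S(S(add(SSZ, S^4(Z))))
  →3  S(S(S(add(SZ, S^4(Z)))))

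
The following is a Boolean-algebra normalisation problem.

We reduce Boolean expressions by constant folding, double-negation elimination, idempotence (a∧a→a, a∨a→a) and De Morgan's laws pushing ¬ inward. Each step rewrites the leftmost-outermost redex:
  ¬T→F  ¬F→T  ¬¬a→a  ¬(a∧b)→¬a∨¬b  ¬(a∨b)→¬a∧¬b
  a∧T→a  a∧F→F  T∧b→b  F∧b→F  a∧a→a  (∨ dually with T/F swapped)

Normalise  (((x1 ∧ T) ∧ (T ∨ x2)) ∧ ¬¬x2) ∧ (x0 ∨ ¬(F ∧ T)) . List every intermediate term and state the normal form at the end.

Answer: normal form = x1 ∧ x2  (in 9 steps)

Reduction:
  start: (((x1 ∧ T) ∧ (T ∨ x2)) ∧ ¬¬x2) ∧ (x0 ∨ ¬(F ∧ T))
  →1  ((x1 ∧ (T ∨ x2)) ∧ ¬¬x2) ∧ (x0 ∨ ¬(F ∧ T))
  →2  ((x1 ∧ T) ∧ ¬¬x2) ∧ (x0 ∨ ¬(F ∧ T))
  →3  (x1 ∧ ¬¬x2) ∧ (x0 ∨ ¬(F ∧ T))
  →4  (x1 ∧ x2) ∧ (x0 ∨ ¬(F ∧ T))
  →5  (x1 ∧ x2) ∧ (x0 ∨ (¬F ∨ ¬T))
  →6  (x1 ∧ x2) ∧ (x0 ∨ (T ∨ ¬T))
  →7  (x1 ∧ x2) ∧ (x0 ∨ T)
  →8  (x1 ∧ x2) ∧ T
  →9  x1 ∧ x2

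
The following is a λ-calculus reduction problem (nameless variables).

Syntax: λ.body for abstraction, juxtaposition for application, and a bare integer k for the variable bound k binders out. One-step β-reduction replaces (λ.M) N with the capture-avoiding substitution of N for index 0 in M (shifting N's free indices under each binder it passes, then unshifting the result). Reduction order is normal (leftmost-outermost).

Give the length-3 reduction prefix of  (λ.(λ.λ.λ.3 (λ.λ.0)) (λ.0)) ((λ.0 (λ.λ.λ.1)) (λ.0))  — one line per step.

  start: (λ.(λ.λ.λ.3 (λ.λ.0)) (λ.0)) ((λ.0 (λ.λ.λ.1)) (λ.0))
  →1  (λ.λ.λ.(λ.0 (λ.λ.λ.1)) (λ.0) (λ.λ.0)) (λ.0)
  →2  λ.λ.(λ.0 (λ.λ.λ.1)) (λ.0) (λ.λ.0)
  →3  λ.λ.(λ.0) (λ.λ.λ.1) (λ.λ.0)

Answer: after 3 steps: λ.λ.(λ.0) (λ.λ.λ.1) (λ.λ.0)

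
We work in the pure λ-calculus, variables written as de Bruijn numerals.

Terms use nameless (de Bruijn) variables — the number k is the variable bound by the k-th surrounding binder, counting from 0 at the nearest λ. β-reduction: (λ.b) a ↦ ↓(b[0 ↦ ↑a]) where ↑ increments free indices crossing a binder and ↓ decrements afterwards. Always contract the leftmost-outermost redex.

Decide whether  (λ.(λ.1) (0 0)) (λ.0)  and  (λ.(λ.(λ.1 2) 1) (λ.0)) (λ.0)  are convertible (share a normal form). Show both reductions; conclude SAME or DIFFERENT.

Answer: SAME — A ⇓ λ.0, B ⇓ λ.0

Derivation:
Term A:
  start: (λ.(λ.1) (0 0)) (λ.0)
  step 1: (λ.λ.0) ((λ.0) (λ.0))
  step 2: λ.0

Term B:
  start: (λ.(λ.(λ.1 2) 1) (λ.0)) (λ.0)
  step 1: (λ.(λ.1 (λ.0)) (λ.0)) (λ.0)
  step 2: (λ.(λ.0) (λ.0)) (λ.0)
  step 3: (λ.0) (λ.0)
  step 4: λ.0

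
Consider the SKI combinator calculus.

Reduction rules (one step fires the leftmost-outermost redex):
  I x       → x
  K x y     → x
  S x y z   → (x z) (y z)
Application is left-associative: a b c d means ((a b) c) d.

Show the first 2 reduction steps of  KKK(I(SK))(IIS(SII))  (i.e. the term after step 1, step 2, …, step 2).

Answer: after 2 steps: I(SK)

Reduction:
  start: KKK(I(SK))(IIS(SII))
  step 1: K(I(SK))(IIS(SII))
  step 2: I(SK)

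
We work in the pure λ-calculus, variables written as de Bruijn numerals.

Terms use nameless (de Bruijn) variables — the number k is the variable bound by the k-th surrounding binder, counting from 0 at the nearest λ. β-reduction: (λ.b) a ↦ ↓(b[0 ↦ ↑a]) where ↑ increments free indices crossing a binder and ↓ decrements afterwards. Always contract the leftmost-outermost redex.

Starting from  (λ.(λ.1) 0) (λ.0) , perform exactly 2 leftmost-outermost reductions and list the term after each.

  start: (λ.(λ.1) 0) (λ.0)
  →1  (λ.λ.0) (λ.0)
  →2  λ.0

Answer: after 2 steps: λ.0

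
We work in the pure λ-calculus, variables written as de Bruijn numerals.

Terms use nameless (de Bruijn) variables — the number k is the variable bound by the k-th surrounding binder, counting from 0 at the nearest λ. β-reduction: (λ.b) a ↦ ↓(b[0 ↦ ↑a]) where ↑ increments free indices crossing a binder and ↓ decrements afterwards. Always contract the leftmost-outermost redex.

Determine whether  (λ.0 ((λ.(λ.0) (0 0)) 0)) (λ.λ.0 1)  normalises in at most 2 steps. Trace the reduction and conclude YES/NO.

Answer: NO — after 2 steps the term is λ.0 ((λ.(λ.0) (0 0)) (λ.λ.0 1)), not yet normal

Reduction:
  start: (λ.0 ((λ.(λ.0) (0 0)) 0)) (λ.λ.0 1)
  →1  (λ.λ.0 1) ((λ.(λ.0) (0 0)) (λ.λ.0 1))
  →2  λ.0 ((λ.(λ.0) (0 0)) (λ.λ.0 1))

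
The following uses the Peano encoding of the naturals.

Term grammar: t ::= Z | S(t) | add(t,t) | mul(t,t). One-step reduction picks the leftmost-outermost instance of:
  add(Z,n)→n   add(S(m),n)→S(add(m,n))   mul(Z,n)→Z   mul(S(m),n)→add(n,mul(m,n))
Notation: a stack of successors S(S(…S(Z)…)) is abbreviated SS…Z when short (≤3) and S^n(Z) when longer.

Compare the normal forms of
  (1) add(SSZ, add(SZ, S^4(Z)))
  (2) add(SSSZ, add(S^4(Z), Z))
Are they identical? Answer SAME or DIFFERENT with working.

Answer: SAME — A ⇓ S^7(Z), B ⇓ S^7(Z)

Working:
Term A:
  start: add(SSZ, add(SZ, S^4(Z)))
  [1] S(add(SZ, add(SZ, S^4(Z))))
  [2] S(S(add(Z, add(SZ, S^4(Z)))))
  [3] S(S(add(SZ, S^4(Z))))
  [4] S(S(S(add(Z, S^4(Z)))))
  [5] S^7(Z)

Term B:
  start: add(SSSZ, add(S^4(Z), Z))
  [1] S(add(SSZ, add(S^4(Z), Z)))
  [2] S(S(add(SZ, add(S^4(Z), Z))))
  [3] S(S(S(add(Z, add(S^4(Z), Z)))))
  [4] S(S(S(add(S^4(Z), Z))))
  [5] S(S(S(S(add(SSSZ, Z)))))
  [6] S(S(S(S(S(add(SSZ, Z))))))
  [7] S(S(S(S(S(S(add(SZ, Z)))))))
  [8] S(S(S(S(S(S(S(add(Z, Z))))))))
  [9] S^7(Z)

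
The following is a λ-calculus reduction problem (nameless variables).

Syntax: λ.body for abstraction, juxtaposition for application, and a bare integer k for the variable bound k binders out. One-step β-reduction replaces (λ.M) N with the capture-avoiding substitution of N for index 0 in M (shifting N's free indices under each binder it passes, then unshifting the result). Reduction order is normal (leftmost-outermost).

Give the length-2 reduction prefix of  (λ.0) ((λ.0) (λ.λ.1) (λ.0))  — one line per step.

Answer: after 2 steps: (λ.λ.1) (λ.0)

Reduction:
  start: (λ.0) ((λ.0) (λ.λ.1) (λ.0))
  [1] (λ.0) (λ.λ.1) (λ.0)
  [2] (λ.λ.1) (λ.0)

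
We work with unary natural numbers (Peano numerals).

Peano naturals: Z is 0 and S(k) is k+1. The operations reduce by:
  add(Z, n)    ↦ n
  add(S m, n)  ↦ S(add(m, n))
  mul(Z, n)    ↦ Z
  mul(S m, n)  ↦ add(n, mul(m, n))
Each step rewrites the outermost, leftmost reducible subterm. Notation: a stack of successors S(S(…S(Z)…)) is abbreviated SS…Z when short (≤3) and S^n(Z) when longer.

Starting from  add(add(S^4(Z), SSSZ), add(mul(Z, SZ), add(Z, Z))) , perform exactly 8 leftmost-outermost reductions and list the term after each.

Answer: after 8 steps: S(S(S(S(add(add(Z, SSSZ), add(mul(Z, SZ), add(Z, Z)))))))

Reduction:
  start: add(add(S^4(Z), SSSZ), add(mul(Z, SZ), add(Z, Z)))
  →1  add(S(add(SSSZ, SSSZ)), add(mul(Z, SZ), add(Z, Z)))
  →2  S(add(add(SSSZ, SSSZ), add(mul(Z, SZ), add(Z, Z))))
  →3  S(add(S(add(SSZ, SSSZ)), add(mul(Z, SZ), add(Z, Z))))
  →4  S(S(add(add(SSZ, SSSZ), add(mul(Z, SZ), add(Z, Z)))))
  →5  S(S(add(S(add(SZ, SSSZ)), add(mul(Z, SZ), add(Z, Z)))))
  →6  S(S(S(add(add(SZ, SSSZ), add(mul(Z, SZ), add(Z, Z))))))
  →7  S(S(S(add(S(add(Z, SSSZ)), add(mul(Z, SZ), add(Z, Z))))))
  →8  S(S(S(S(add(add(Z, SSSZ), add(mul(Z, SZ), add(Z, Z)))))))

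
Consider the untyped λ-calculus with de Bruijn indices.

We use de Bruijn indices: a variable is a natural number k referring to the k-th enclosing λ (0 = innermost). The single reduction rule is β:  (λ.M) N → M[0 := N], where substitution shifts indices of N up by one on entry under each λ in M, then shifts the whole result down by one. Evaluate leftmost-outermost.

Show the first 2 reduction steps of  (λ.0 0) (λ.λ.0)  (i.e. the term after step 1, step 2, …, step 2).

  start: (λ.0 0) (λ.λ.0)
  →1  (λ.λ.0) (λ.λ.0)
  →2  λ.0

Answer: after 2 steps: λ.0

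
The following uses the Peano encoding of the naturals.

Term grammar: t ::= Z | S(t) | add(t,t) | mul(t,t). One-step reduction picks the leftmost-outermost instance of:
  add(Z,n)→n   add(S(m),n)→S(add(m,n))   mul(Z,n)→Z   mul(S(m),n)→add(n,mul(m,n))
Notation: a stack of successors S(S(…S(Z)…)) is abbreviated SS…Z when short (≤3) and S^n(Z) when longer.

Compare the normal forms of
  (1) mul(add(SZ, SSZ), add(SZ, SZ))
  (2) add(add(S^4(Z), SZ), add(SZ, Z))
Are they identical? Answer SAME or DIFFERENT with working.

Term A:
  start: mul(add(SZ, SSZ), add(SZ, SZ))
  [1] mul(S(add(Z, SSZ)), add(SZ, SZ))
  [2] add(add(SZ, SZ), mul(add(Z, SSZ), add(SZ, SZ)))
  [3] add(S(add(Z, SZ)), mul(add(Z, SSZ), add(SZ, SZ)))
  [4] S(add(add(Z, SZ), mul(add(Z, SSZ), add(SZ, SZ))))
  [5] S(add(SZ, mul(add(Z, SSZ), add(SZ, SZ))))
  [6] S(S(add(Z, mul(add(Z, SSZ), add(SZ, SZ)))))
  [7] S(S(mul(add(Z, SSZ), add(SZ, SZ))))
  [8] S(S(mul(SSZ, add(SZ, SZ))))
  [9] S(S(add(add(SZ, SZ), mul(SZ, add(SZ, SZ)))))
  [10] S(S(add(S(add(Z, SZ)), mul(SZ, add(SZ, SZ)))))
  [11] S(S(S(add(add(Z, SZ), mul(SZ, add(SZ, SZ))))))
  [12] S(S(S(add(SZ, mul(SZ, add(SZ, SZ))))))
  [13] S(S(S(S(add(Z, mul(SZ, add(SZ, SZ)))))))
  [14] S(S(S(S(mul(SZ, add(SZ, SZ))))))
  [15] S(S(S(S(add(add(SZ, SZ), mul(Z, add(SZ, SZ)))))))
  [16] S(S(S(S(add(S(add(Z, SZ)), mul(Z, add(SZ, SZ)))))))
  [17] S(S(S(S(S(add(add(Z, SZ), mul(Z, add(SZ, SZ))))))))
  [18] S(S(S(S(S(add(SZ, mul(Z, add(SZ, SZ))))))))
  [19] S(S(S(S(S(S(add(Z, mul(Z, add(SZ, SZ)))))))))
  [20] S(S(S(S(S(S(mul(Z, add(SZ, SZ))))))))
  [21] S^6(Z)

Term B:
  start: add(add(S^4(Z), SZ), add(SZ, Z))
  [1] add(S(add(SSSZ, SZ)), add(SZ, Z))
  [2] S(add(add(SSSZ, SZ), add(SZ, Z)))
  [3] S(add(S(add(SSZ, SZ)), add(SZ, Z)))
  [4] S(S(add(add(SSZ, SZ), add(SZ, Z))))
  [5] S(S(add(S(add(SZ, SZ)), add(SZ, Z))))
  [6] S(S(S(add(add(SZ, SZ), add(SZ, Z)))))
  [7] S(S(S(add(S(add(Z, SZ)), add(SZ, Z)))))
  [8] S(S(S(S(add(add(Z, SZ), add(SZ, Z))))))
  [9] S(S(S(S(add(SZ, add(SZ, Z))))))
  [10] S(S(S(S(S(add(Z, add(SZ, Z)))))))
  [11] S(S(S(S(S(add(SZ, Z))))))
  [12] S(S(S(S(S(S(add(Z, Z)))))))
  [13] S^6(Z)

Answer: SAME — A ⇓ S^6(Z), B ⇓ S^6(Z)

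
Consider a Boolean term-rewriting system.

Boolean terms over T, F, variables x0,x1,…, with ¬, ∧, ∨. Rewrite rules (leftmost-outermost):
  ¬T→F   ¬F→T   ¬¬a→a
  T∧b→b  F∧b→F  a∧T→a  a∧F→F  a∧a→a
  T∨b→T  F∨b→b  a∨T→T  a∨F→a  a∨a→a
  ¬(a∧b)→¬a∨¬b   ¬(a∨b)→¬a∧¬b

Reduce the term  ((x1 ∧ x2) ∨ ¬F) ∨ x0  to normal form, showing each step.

  start: ((x1 ∧ x2) ∨ ¬F) ∨ x0
  →1  ((x1 ∧ x2) ∨ T) ∨ x0
  →2  T ∨ x0
  →3  T

Answer: normal form = T  (in 3 steps)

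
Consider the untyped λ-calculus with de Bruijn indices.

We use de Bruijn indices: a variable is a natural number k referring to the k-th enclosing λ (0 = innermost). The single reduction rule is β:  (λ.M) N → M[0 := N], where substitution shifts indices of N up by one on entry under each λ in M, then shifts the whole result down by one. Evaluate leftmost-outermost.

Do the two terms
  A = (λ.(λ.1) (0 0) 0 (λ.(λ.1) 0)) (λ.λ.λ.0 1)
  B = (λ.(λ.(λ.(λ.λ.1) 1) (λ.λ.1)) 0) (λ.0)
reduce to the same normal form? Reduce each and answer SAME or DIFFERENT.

Term A:
  start: (λ.(λ.1) (0 0) 0 (λ.(λ.1) 0)) (λ.λ.λ.0 1)
  step 1: (λ.λ.λ.λ.0 1) ((λ.λ.λ.0 1) (λ.λ.λ.0 1)) (λ.λ.λ.0 1) (λ.(λ.1) 0)
  step 2: (λ.λ.λ.0 1) (λ.λ.λ.0 1) (λ.(λ.1) 0)
  step 3: (λ.λ.0 1) (λ.(λ.1) 0)
  step 4: λ.0 (λ.(λ.1) 0)
  step 5: λ.0 (λ.0)

Term B:
  start: (λ.(λ.(λ.(λ.λ.1) 1) (λ.λ.1)) 0) (λ.0)
  step 1: (λ.(λ.(λ.λ.1) 1) (λ.λ.1)) (λ.0)
  step 2: (λ.(λ.λ.1) (λ.0)) (λ.λ.1)
  step 3: (λ.λ.1) (λ.0)
  step 4: λ.λ.0

Answer: DIFFERENT — A ⇓ λ.0 (λ.0), B ⇓ λ.λ.0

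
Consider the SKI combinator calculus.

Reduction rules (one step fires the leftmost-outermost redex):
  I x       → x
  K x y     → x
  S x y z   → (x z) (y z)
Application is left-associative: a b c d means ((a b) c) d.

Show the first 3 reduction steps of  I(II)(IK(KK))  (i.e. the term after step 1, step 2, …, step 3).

Answer: after 3 steps: IK(KK)

Working:
  start: I(II)(IK(KK))
  →1  II(IK(KK))
  →2  I(IK(KK))
  →3  IK(KK)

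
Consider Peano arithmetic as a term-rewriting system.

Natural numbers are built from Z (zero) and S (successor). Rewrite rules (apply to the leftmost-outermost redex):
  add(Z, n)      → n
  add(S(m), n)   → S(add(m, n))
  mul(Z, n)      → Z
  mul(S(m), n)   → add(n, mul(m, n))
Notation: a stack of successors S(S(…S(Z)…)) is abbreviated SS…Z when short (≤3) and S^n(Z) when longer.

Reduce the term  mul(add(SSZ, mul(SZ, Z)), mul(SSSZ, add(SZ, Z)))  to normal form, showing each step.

  start: mul(add(SSZ, mul(SZ, Z)), mul(SSSZ, add(SZ, Z)))
  step 1: mul(S(add(SZ, mul(SZ, Z))), mul(SSSZ, add(SZ, Z)))
  step 2: add(mul(SSSZ, add(SZ, Z)), mul(add(SZ, mul(SZ, Z)), mul(SSSZ, add(SZ, Z))))
  step 3: add(add(add(SZ, Z), mul(SSZ, add(SZ, Z))), mul(add(SZ, mul(SZ, Z)), mul(SSSZ, add(SZ, Z))))
  step 4: add(add(S(add(Z, Z)), mul(SSZ, add(SZ, Z))), mul(add(SZ, mul(SZ, Z)), mul(SSSZ, add(SZ, Z))))
  step 5: add(S(add(add(Z, Z), mul(SSZ, add(SZ, Z)))), mul(add(SZ, mul(SZ, Z)), mul(SSSZ, add(SZ, Z))))
  step 6: S(add(add(add(Z, Z), mul(SSZ, add(SZ, Z))), mul(add(SZ, mul(SZ, Z)), mul(SSSZ, add(SZ, Z)))))
  step 7: S(add(add(Z, mul(SSZ, add(SZ, Z))), mul(add(SZ, mul(SZ, Z)), mul(SSSZ, add(SZ, Z)))))
  step 8: S(add(mul(SSZ, add(SZ, Z)), mul(add(SZ, mul(SZ, Z)), mul(SSSZ, add(SZ, Z)))))
  step 9: S(add(add(add(SZ, Z), mul(SZ, add(SZ, Z))), mul(add(SZ, mul(SZ, Z)), mul(SSSZ, add(SZ, Z)))))
  step 10: S(add(add(S(add(Z, Z)), mul(SZ, add(SZ, Z))), mul(add(SZ, mul(SZ, Z)), mul(SSSZ, add(SZ, Z)))))
  step 11: S(add(S(add(add(Z, Z), mul(SZ, add(SZ, Z)))), mul(add(SZ, mul(SZ, Z)), mul(SSSZ, add(SZ, Z)))))
  step 12: S(S(add(add(add(Z, Z), mul(SZ, add(SZ, Z))), mul(add(SZ, mul(SZ, Z)), mul(SSSZ, add(SZ, Z))))))
  step 13: S(S(add(add(Z, mul(SZ, add(SZ, Z))), mul(add(SZ, mul(SZ, Z)), mul(SSSZ, add(SZ, Z))))))
  step 14: S(S(add(mul(SZ, add(SZ, Z)), mul(add(SZ, mul(SZ, Z)), mul(SSSZ, add(SZ, Z))))))
  step 15: S(S(add(add(add(SZ, Z), mul(Z, add(SZ, Z))), mul(add(SZ, mul(SZ, Z)), mul(SSSZ, add(SZ, Z))))))
  step 16: S(S(add(add(S(add(Z, Z)), mul(Z, add(SZ, Z))), mul(add(SZ, mul(SZ, Z)), mul(SSSZ, add(SZ, Z))))))
  step 17: S(S(add(S(add(add(Z, Z), mul(Z, add(SZ, Z)))), mul(add(SZ, mul(SZ, Z)), mul(SSSZ, add(SZ, Z))))))
  step 18: S(S(S(add(add(add(Z, Z), mul(Z, add(SZ, Z))), mul(add(SZ, mul(SZ, Z)), mul(SSSZ, add(SZ, Z)))))))
  step 19: S(S(S(add(add(Z, mul(Z, add(SZ, Z))), mul(add(SZ, mul(SZ, Z)), mul(SSSZ, add(SZ, Z)))))))
  step 20: S(S(S(add(mul(Z, add(SZ, Z)), mul(add(SZ, mul(SZ, Z)), mul(SSSZ, add(SZ, Z)))))))
  step 21: S(S(S(add(Z, mul(add(SZ, mul(SZ, Z)), mul(SSSZ, add(SZ, Z)))))))
  step 22: S(S(S(mul(add(SZ, mul(SZ, Z)), mul(SSSZ, add(SZ, Z))))))
  step 23: S(S(S(mul(S(add(Z, mul(SZ, Z))), mul(SSSZ, add(SZ, Z))))))
  step 24: S(S(S(add(mul(SSSZ, add(SZ, Z)), mul(add(Z, mul(SZ, Z)), mul(SSSZ, add(SZ, Z)))))))
  step 25: S(S(S(add(add(add(SZ, Z), mul(SSZ, add(SZ, Z))), mul(add(Z, mul(SZ, Z)), mul(SSSZ, add(SZ, Z)))))))
  step 26: S(S(S(add(add(S(add(Z, Z)), mul(SSZ, add(SZ, Z))), mul(add(Z, mul(SZ, Z)), mul(SSSZ, add(SZ, Z)))))))
  step 27: S(S(S(add(S(add(add(Z, Z), mul(SSZ, add(SZ, Z)))), mul(add(Z, mul(SZ, Z)), mul(SSSZ, add(SZ, Z)))))))
  step 28: S(S(S(S(add(add(add(Z, Z), mul(SSZ, add(SZ, Z))), mul(add(Z, mul(SZ, Z)), mul(SSSZ, add(SZ, Z))))))))
  step 29: S(S(S(S(add(add(Z, mul(SSZ, add(SZ, Z))), mul(add(Z, mul(SZ, Z)), mul(SSSZ, add(SZ, Z))))))))
  step 30: S(S(S(S(add(mul(SSZ, add(SZ, Z)), mul(add(Z, mul(SZ, Z)), mul(SSSZ, add(SZ, Z))))))))
  step 31: S(S(S(S(add(add(add(SZ, Z), mul(SZ, add(SZ, Z))), mul(add(Z, mul(SZ, Z)), mul(SSSZ, add(SZ, Z))))))))
  step 32: S(S(S(S(add(add(S(add(Z, Z)), mul(SZ, add(SZ, Z))), mul(add(Z, mul(SZ, Z)), mul(SSSZ, add(SZ, Z))))))))
  step 33: S(S(S(S(add(S(add(add(Z, Z), mul(SZ, add(SZ, Z)))), mul(add(Z, mul(SZ, Z)), mul(SSSZ, add(SZ, Z))))))))
  step 34: S(S(S(S(S(add(add(add(Z, Z), mul(SZ, add(SZ, Z))), mul(add(Z, mul(SZ, Z)), mul(SSSZ, add(SZ, Z)))))))))
  step 35: S(S(S(S(S(add(add(Z, mul(SZ, add(SZ, Z))), mul(add(Z, mul(SZ, Z)), mul(SSSZ, add(SZ, Z)))))))))
  step 36: S(S(S(S(S(add(mul(SZ, add(SZ, Z)), mul(add(Z, mul(SZ, Z)), mul(SSSZ, add(SZ, Z)))))))))
  step 37: S(S(S(S(S(add(add(add(SZ, Z), mul(Z, add(SZ, Z))), mul(add(Z, mul(SZ, Z)), mul(SSSZ, add(SZ, Z)))))))))
  step 38: S(S(S(S(S(add(add(S(add(Z, Z)), mul(Z, add(SZ, Z))), mul(add(Z, mul(SZ, Z)), mul(SSSZ, add(SZ, Z)))))))))
  step 39: S(S(S(S(S(add(S(add(add(Z, Z), mul(Z, add(SZ, Z)))), mul(add(Z, mul(SZ, Z)), mul(SSSZ, add(SZ, Z)))))))))
  step 40: S(S(S(S(S(S(add(add(add(Z, Z), mul(Z, add(SZ, Z))), mul(add(Z, mul(SZ, Z)), mul(SSSZ, add(SZ, Z))))))))))
  step 41: S(S(S(S(S(S(add(add(Z, mul(Z, add(SZ, Z))), mul(add(Z, mul(SZ, Z)), mul(SSSZ, add(SZ, Z))))))))))
  step 42: S(S(S(S(S(S(add(mul(Z, add(SZ, Z)), mul(add(Z, mul(SZ, Z)), mul(SSSZ, add(SZ, Z))))))))))
  step 43: S(S(S(S(S(S(add(Z, mul(add(Z, mul(SZ, Z)), mul(SSSZ, add(SZ, Z))))))))))
  step 44: S(S(S(S(S(S(mul(add(Z, mul(SZ, Z)), mul(SSSZ, add(SZ, Z)))))))))
  step 45: S(S(S(S(S(S(mul(mul(SZ, Z), mul(SSSZ, add(SZ, Z)))))))))
  step 46: S(S(S(S(S(S(mul(add(Z, mul(Z, Z)), mul(SSSZ, add(SZ, Z)))))))))
  step 47: S(S(S(S(S(S(mul(mul(Z, Z), mul(SSSZ, add(SZ, Z)))))))))
  step 48: S(S(S(S(S(S(mul(Z, mul(SSSZ, add(SZ, Z)))))))))
  step 49: S^6(Z)

Answer: normal form = S^6(Z)  (in 49 steps)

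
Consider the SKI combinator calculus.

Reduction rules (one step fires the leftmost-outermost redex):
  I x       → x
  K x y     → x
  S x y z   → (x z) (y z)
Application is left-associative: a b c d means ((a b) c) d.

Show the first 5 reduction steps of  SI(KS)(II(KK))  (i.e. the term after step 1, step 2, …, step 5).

  start: SI(KS)(II(KK))
  step 1: I(II(KK))(KS(II(KK)))
  step 2: II(KK)(KS(II(KK)))
  step 3: I(KK)(KS(II(KK)))
  step 4: KK(KS(II(KK)))
  step 5: K

Answer: after 5 steps: K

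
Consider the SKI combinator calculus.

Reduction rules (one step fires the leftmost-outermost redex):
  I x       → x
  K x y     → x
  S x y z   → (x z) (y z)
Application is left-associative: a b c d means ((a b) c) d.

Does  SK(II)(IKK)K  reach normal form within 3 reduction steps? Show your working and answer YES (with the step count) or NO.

Answer: NO — after 3 steps the term is KKK, not yet normal

Reduction:
  start: SK(II)(IKK)K
  step 1: K(IKK)(II(IKK))K
  step 2: IKKK
  step 3: KKK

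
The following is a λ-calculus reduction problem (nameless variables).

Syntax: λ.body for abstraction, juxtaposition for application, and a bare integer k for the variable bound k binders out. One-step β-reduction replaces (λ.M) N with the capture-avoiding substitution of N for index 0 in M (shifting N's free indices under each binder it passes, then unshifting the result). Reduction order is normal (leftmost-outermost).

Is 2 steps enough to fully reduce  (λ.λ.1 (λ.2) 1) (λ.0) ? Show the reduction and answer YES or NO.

  start: (λ.λ.1 (λ.2) 1) (λ.0)
  [1] λ.(λ.0) (λ.λ.0) (λ.0)
  [2] λ.(λ.λ.0) (λ.0)

Answer: NO — after 2 steps the term is λ.(λ.λ.0) (λ.0), not yet normal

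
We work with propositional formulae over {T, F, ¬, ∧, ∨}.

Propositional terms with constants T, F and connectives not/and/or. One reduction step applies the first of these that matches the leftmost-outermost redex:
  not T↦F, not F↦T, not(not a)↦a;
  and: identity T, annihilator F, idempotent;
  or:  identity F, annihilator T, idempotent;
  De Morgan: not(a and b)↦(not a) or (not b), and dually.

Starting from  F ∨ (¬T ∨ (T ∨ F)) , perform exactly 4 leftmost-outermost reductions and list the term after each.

Answer: after 4 steps: T

Working:
  start: F ∨ (¬T ∨ (T ∨ F))
  →1  ¬T ∨ (T ∨ F)
  →2  F ∨ (T ∨ F)
  →3  T ∨ F
  →4  T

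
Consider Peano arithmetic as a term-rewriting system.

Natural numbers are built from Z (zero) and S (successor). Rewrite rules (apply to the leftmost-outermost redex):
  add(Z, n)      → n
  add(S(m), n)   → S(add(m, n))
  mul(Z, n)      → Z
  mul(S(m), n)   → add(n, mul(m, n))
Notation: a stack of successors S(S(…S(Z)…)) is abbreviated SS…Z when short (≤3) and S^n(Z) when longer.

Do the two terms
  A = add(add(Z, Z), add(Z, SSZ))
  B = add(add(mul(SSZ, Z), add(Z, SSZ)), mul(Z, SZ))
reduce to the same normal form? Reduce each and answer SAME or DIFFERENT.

Answer: SAME — A ⇓ SSZ, B ⇓ SSZ

Derivation:
Term A:
  start: add(add(Z, Z), add(Z, SSZ))
  step 1: add(Z, add(Z, SSZ))
  step 2: add(Z, SSZ)
  step 3: SSZ

Term B:
  start: add(add(mul(SSZ, Z), add(Z, SSZ)), mul(Z, SZ))
  step 1: add(add(add(Z, mul(SZ, Z)), add(Z, SSZ)), mul(Z, SZ))
  step 2: add(add(mul(SZ, Z), add(Z, SSZ)), mul(Z, SZ))
  step 3: add(add(add(Z, mul(Z, Z)), add(Z, SSZ)), mul(Z, SZ))
  step 4: add(add(mul(Z, Z), add(Z, SSZ)), mul(Z, SZ))
  step 5: add(add(Z, add(Z, SSZ)), mul(Z, SZ))
  step 6: add(add(Z, SSZ), mul(Z, SZ))
  step 7: add(SSZ, mul(Z, SZ))
  step 8: S(add(SZ, mul(Z, SZ)))
  step 9: S(S(add(Z, mul(Z, SZ))))
  step 10: S(S(mul(Z, SZ)))
  step 11: SSZ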